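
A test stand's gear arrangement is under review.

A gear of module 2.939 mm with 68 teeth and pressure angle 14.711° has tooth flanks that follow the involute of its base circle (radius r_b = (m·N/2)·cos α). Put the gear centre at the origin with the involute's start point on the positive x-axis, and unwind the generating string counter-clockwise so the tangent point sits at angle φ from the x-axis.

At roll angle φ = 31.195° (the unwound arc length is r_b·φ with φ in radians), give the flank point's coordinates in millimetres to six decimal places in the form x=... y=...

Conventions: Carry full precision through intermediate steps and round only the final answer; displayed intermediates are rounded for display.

x=109.931190 y=5.047081

class = single-mesh tooth geometry [base-circle involute, m = 2.939, 68T]
pitch radius r_p = m·N/2 = 2.939·68/2 = 99.926000
base radius r_b = r_p·cos α = 99.926000·cos 14.711° = 96.650327
roll angle φ = 31.195° = 0.54445546 rad
x = r_b·(cos φ + φ·sin φ) = 109.931190
y = r_b·(sin φ − φ·cos φ) = 5.047081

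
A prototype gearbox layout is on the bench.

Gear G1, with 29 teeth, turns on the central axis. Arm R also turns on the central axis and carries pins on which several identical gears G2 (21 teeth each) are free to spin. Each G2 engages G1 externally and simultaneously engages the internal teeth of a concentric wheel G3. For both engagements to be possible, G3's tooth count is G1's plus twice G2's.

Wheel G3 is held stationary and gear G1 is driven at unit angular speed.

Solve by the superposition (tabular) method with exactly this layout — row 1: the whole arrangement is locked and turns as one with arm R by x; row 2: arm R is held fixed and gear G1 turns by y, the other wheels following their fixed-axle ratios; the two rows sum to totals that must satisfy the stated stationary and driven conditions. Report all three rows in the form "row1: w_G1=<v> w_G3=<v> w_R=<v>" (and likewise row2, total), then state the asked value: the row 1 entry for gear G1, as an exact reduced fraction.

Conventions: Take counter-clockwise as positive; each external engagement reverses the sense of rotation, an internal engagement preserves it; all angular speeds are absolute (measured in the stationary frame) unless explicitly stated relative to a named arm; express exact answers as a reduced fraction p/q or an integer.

row1: w_G1=29/100 w_G3=29/100 w_R=29/100
row2: w_G1=71/100 w_G3=-29/100 w_R=0
total: w_G1=1 w_G3=0 w_R=29/100
asked value: 29/100

recognized (axles ride arm R): planetary set, 29/21/71 teeth
row 1: whole set turns with the arm by x
superposition row 2 [arm held]: sun y, ring −(29/71)·y, arm 0
boundary: total ω_ring = x − (29/71)·y = 0 and total ω_sun = x + y = 1  ⇒  y = 71/100, x = 29/100
row 2 ring = −(29/71)·71/100 = -29/100
totals (row 1 + row 2): sun 29/100 + 71/100 = 1, ring 29/100 + (-29/100) = 0, arm 29/100 + 0 = 29/100
asked cell (row1, sun) = 29/100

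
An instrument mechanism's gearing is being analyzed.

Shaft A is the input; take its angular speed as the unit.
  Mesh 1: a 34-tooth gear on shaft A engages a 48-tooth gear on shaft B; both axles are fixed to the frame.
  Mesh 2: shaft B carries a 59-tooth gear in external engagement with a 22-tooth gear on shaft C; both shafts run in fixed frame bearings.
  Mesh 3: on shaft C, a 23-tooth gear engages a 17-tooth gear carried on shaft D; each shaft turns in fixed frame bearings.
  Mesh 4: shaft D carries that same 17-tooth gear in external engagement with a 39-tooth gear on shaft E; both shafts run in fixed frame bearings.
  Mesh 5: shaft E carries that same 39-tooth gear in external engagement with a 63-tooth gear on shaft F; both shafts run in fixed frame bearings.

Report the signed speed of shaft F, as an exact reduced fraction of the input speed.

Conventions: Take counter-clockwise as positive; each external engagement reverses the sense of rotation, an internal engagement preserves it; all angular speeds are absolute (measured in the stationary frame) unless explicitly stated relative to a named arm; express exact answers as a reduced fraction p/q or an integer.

5-mesh fixed-axis compound train (all bearings frame-fixed)
mesh 1 [34T→48T]: |ω|/ω_in = 1×34/48 = 17/24, sense flips to −
mesh 2 [59T→22T]: |ω|/ω_in = (17/24)×59/22 = 1003/528, sense flips to +
mesh 3 [23T→17T]: |ω|/ω_in = (1003/528)×23/17 = 1357/528, sense flips to −
mesh 4 [17T→39T]: |ω|/ω_in = (1357/528)×17/39 = 23069/20592, sense flips to +
mesh 5 [39T→63T]: |ω|/ω_in = (23069/20592)×39/63 = 23069/33264, sense flips to −
signed output speed (× input speed) = -23069/33264

-23069/33264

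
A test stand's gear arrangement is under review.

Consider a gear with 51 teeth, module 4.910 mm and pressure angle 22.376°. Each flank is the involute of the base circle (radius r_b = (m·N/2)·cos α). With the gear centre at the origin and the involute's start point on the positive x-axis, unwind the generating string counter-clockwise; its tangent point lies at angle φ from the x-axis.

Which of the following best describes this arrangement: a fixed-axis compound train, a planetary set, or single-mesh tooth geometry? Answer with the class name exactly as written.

class = single-mesh tooth geometry [base-circle involute, m = 4.910, 51T]
classification: single-mesh tooth geometry

single-mesh tooth geometry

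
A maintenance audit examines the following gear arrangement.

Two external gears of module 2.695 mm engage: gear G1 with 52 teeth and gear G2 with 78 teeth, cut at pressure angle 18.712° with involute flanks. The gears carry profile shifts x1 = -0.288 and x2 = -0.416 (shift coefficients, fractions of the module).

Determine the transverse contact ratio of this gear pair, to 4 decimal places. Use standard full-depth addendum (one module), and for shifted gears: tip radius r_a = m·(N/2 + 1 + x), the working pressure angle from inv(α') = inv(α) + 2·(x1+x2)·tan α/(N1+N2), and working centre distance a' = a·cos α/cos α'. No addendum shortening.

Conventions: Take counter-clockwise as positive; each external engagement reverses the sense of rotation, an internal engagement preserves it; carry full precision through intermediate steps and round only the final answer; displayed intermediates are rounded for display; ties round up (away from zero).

recognized (one external pair, fixed centres): single-mesh tooth geometry, m = 2.695, N1 = 52, N2 = 78
base radii: r_b1 = 66.366318, r_b2 = 99.549476
tip radii: r_a1 = 71.988840, r_a2 = 106.678880
inv(α') = inv(18.712°) + 2·(-0.288-0.416)·tan α/(52+78) = 0.00846023  ⇒  α' = 16.64624°
a' = a·cos α / cos α' = 175.1750·cos 18.712°/cos 16.64624° = 173.173188
action lengths: √(r_a1²−r_b1²) = 27.890948, √(r_a2²−r_b2²) = 38.344298
base pitch p_b = π·m·cos α = 8.019074
CR = (27.890948 + 38.344298 − 173.173188·sin 16.64624°)/8.019074 = 2.073527
contact ratio ≈ 2.0735

2.0735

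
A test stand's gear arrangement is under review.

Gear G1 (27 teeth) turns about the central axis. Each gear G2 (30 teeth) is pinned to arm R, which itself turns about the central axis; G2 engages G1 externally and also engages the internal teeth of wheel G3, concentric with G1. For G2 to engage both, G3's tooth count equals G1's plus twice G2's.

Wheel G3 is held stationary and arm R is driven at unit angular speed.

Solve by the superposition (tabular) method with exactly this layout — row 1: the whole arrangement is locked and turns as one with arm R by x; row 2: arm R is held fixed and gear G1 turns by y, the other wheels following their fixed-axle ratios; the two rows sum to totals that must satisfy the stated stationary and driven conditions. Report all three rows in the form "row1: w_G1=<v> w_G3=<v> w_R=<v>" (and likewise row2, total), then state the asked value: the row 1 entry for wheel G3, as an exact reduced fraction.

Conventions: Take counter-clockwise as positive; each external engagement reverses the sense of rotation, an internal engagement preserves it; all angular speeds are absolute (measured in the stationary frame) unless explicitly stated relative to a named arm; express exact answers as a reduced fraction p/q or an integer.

planetary set (27T centre, 30T on arm, 87T internal) — Willis relation
superposition row 1 [locked train]: every member turns x
row 2: sun turns y, ring = −(27/87)·y, arm 0
boundary: total ω_ring = x − (27/87)·y = 0 and total ω_arm = x = 1  ⇒  y = 29/9, x = 1
row 2 ring = −(27/87)·29/9 = -1
totals (row 1 + row 2): sun 1 + 29/9 = 38/9, ring 1 + (-1) = 0, arm 1 + 0 = 1
asked cell (row1, ring) = 1

row1: w_G1=1 w_G3=1 w_R=1
row2: w_G1=29/9 w_G3=-1 w_R=0
total: w_G1=38/9 w_G3=0 w_R=1
asked value: 1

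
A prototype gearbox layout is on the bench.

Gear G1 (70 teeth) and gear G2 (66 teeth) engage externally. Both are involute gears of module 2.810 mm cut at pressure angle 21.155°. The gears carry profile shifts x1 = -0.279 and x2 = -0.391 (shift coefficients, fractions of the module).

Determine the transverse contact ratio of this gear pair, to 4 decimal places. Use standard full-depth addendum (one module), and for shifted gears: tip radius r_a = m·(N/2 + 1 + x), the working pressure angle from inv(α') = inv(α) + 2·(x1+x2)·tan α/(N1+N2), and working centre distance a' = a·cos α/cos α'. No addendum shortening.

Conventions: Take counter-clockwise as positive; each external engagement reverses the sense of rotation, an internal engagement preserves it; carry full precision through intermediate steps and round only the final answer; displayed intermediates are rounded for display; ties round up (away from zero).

1.8672

single-mesh involute tooth geometry (70T engaging 66T at module 2.810)
base radii: r_b1 = 91.721951, r_b2 = 86.480697
tip radii: r_a1 = 100.376010, r_a2 = 94.441290
inv(α') = inv(21.155°) + 2·(-0.279-0.391)·tan α/(70+66) = 0.01393395  ⇒  α' = 19.57035°
a' = a·cos α / cos α' = 191.0800·cos 21.155°/cos 19.57035° = 189.128425
action lengths: √(r_a1²−r_b1²) = 40.772872, √(r_a2²−r_b2²) = 37.950578
base pitch p_b = π·m·cos α = 8.232943
CR = (40.772872 + 37.950578 − 189.128425·sin 19.57035°)/8.232943 = 1.867160
contact ratio ≈ 1.8672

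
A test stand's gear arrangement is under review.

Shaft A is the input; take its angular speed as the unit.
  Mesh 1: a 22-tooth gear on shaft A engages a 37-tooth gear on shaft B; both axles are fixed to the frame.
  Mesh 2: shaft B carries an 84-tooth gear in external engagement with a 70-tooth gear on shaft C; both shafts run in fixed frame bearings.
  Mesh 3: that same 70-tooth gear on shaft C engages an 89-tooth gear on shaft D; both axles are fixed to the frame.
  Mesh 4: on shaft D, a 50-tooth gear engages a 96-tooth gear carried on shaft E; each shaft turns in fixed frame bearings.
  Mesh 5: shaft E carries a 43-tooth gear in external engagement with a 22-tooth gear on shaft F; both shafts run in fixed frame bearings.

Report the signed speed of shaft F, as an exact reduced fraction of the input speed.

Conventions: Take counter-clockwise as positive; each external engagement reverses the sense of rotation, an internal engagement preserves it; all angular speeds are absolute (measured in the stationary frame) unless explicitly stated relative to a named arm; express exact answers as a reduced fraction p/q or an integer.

-7525/13172

5-mesh fixed-axis compound train (all bearings frame-fixed)
mesh 1 [22T→37T]: |ω|/ω_in = 1×22/37 = 22/37, sense flips to −
mesh 2 [84T→70T]: |ω|/ω_in = (22/37)×84/70 = 132/185, sense flips to +
mesh 3 [70T→89T]: |ω|/ω_in = (132/185)×70/89 = 1848/3293, sense flips to −
mesh 4 [50T→96T]: |ω|/ω_in = (1848/3293)×50/96 = 1925/6586, sense flips to +
mesh 5 [43T→22T]: |ω|/ω_in = (1925/6586)×43/22 = 7525/13172, sense flips to −
signed output speed (× input speed) = -7525/13172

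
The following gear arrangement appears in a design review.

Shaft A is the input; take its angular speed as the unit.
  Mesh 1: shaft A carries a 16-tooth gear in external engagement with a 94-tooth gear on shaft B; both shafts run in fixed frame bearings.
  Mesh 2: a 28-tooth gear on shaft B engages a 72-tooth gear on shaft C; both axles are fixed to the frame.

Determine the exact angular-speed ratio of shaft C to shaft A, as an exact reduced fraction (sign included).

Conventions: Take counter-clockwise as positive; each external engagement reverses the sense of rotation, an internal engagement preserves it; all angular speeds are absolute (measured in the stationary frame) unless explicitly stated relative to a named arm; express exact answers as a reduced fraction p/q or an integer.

class = fixed-axis compound train [2 meshes; 2 ratios multiply, 2 sense flips]
mesh 1 [16T→94T]: running ratio 8/47, sense −
mesh 2 [28T→72T]: running ratio 28/423, sense +
ω_out/ω_in = 28/423

28/423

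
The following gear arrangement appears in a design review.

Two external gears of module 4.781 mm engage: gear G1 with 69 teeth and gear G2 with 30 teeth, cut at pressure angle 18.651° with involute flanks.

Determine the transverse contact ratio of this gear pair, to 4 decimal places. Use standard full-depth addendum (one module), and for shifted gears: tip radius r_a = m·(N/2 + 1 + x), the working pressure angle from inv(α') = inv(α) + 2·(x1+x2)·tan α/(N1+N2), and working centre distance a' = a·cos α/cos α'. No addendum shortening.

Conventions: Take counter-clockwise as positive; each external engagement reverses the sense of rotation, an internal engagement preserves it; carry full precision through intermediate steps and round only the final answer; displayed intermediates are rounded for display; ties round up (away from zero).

class = single-mesh tooth geometry [involute pair 69T × 30T, m = 4.781]
base radii: r_b1 = 156.282295, r_b2 = 67.948824
tip radii: r_a1 = 169.725500, r_a2 = 76.496000
no profile shift: α' = α, a' = a
action lengths: √(r_a1²−r_b1²) = 66.201130, √(r_a2²−r_b2²) = 35.136809
base pitch p_b = π·m·cos α = 14.231168
CR = (66.201130 + 35.136809 − 236.659500·sin 18.65100°)/14.231168 = 1.802632
contact ratio ≈ 1.8026

1.8026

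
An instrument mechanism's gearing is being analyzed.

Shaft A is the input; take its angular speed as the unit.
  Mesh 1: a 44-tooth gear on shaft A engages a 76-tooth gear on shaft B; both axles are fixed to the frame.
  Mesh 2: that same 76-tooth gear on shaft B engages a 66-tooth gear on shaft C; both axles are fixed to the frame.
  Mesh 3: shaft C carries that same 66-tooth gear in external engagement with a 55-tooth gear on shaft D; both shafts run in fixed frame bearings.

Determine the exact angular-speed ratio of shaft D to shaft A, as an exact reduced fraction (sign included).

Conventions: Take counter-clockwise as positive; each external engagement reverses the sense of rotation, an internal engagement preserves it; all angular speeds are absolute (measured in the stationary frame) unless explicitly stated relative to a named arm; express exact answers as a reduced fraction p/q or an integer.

class = fixed-axis compound train [3 meshes; 3 ratios multiply, 3 sense flips]
mesh 1 [44T→76T]: running ratio 11/19, sense −
mesh 2 [76T→66T]: running ratio 2/3, sense +
mesh 3 [66T→55T]: running ratio 4/5, sense −
ω_out/ω_in = -4/5

-4/5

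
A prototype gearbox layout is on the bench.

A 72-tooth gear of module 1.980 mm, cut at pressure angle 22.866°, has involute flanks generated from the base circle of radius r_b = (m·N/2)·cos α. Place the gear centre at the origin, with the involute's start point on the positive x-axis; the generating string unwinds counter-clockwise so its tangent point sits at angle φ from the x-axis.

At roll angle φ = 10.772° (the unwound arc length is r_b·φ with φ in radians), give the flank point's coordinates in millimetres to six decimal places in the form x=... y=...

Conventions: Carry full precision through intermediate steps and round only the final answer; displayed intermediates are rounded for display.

recognized (one wheel, involute flank): single-mesh tooth geometry, m = 1.980, N = 72
pitch radius r_p = m·N/2 = 1.980·72/2 = 71.280000
base radius r_b = r_p·cos α = 71.280000·cos 22.866° = 65.678543
roll angle φ = 10.772° = 0.18800687 rad
x = r_b·(cos φ + φ·sin φ) = 66.829062
y = r_b·(sin φ − φ·cos φ) = 0.144973

x=66.829062 y=0.144973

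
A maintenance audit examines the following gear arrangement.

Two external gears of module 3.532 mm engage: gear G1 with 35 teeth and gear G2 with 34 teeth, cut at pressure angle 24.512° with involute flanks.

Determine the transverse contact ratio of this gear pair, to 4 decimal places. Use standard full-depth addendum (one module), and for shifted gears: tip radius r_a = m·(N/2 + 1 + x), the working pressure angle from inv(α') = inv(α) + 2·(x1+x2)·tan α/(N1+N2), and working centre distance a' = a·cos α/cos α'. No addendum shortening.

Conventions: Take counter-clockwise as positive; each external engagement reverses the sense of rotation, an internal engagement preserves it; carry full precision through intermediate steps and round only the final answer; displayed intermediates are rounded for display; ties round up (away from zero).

recognized (one external pair, fixed centres): single-mesh tooth geometry, m = 3.532, N1 = 35, N2 = 34
base radii: r_b1 = 56.239337, r_b2 = 54.632498
tip radii: r_a1 = 65.342000, r_a2 = 63.576000
no profile shift: α' = α, a' = a
action lengths: √(r_a1²−r_b1²) = 33.267311, √(r_a2²−r_b2²) = 32.514580
base pitch p_b = π·m·cos α = 10.096062
CR = (33.267311 + 32.514580 − 121.854000·sin 24.51200°)/10.096062 = 1.508176
contact ratio ≈ 1.5082

1.5082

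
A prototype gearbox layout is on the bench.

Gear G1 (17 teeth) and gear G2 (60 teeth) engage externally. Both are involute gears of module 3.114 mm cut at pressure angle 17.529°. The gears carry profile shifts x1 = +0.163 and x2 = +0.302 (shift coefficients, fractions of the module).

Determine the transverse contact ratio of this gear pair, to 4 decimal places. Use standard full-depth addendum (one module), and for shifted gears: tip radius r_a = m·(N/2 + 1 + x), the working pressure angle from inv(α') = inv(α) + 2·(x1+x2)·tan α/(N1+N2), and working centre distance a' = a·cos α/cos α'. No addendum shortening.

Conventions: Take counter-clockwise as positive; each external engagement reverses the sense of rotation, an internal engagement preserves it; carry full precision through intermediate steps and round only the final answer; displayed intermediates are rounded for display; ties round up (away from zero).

recognized (one external pair, fixed centres): single-mesh tooth geometry, m = 3.114, N1 = 17, N2 = 60
base radii: r_b1 = 25.239902, r_b2 = 89.082008
tip radii: r_a1 = 30.090582, r_a2 = 97.474428
inv(α') = inv(17.529°) + 2·(+0.163+0.302)·tan α/(17+60) = 0.01373145  ⇒  α' = 19.47808°
a' = a·cos α / cos α' = 119.8890·cos 17.529°/cos 19.47808° = 121.261830
action lengths: √(r_a1²−r_b1²) = 16.382627, √(r_a2²−r_b2²) = 39.568422
base pitch p_b = π·m·cos α = 9.328646
CR = (16.382627 + 39.568422 − 121.261830·sin 19.47808°)/9.328646 = 1.663344
contact ratio ≈ 1.6633

1.6633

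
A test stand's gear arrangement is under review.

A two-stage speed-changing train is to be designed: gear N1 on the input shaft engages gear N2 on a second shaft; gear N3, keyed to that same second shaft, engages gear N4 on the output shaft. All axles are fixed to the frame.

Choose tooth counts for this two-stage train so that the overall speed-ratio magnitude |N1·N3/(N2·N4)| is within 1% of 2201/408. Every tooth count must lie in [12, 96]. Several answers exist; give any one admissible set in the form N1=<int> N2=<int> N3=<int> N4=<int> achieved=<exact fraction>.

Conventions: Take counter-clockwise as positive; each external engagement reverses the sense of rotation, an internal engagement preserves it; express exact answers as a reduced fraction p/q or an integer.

topology: fixed-axis compound train — 2 stages, target 2201/408
target = 2201/408 in lowest terms: an exact hit needs N1·N3 = k·2201 and N2·N4 = k·408 for one integer k, every count in [12, 96]; additionally prefer no 1:1 stage (N1 ≠ N2, N3 ≠ N4)
k = 1: N1·N3 = 2201 = 31·71, N2·N4 = 408 = 12·34
achieved = 31·71/(12·34) = 2201/408; |achieved − target| = 0 ≤ 2201/40800 ✓

N1=31 N2=12 N3=71 N4=34 achieved=2201/408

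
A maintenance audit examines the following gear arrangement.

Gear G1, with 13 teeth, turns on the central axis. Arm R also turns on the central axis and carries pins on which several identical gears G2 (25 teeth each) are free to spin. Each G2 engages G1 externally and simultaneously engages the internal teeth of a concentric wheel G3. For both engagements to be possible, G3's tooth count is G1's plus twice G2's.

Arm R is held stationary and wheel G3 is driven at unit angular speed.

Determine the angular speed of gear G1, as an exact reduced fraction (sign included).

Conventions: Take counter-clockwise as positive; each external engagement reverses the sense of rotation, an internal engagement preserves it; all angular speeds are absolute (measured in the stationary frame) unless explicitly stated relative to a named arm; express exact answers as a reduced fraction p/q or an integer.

class = planetary set [G3 = 13+2·25 = 63; Willis about the carrier]
ring teeth: 13 + 2·25 = 63
13(ω_sun−ω_arm) = −63(ω_ring−ω_arm),  ω_arm = 0, ω_ring = 1
ω_sun = 0 − (63/13)(1−0) = -63/13
exact speed ratio = -63/13

-63/13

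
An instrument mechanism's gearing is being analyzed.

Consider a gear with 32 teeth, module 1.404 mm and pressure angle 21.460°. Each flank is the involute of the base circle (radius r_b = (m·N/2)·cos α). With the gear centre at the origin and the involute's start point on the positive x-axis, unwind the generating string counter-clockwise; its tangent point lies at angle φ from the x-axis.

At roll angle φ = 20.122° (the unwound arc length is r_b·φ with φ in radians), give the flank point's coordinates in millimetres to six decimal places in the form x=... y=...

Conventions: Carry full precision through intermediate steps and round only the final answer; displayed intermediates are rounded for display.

x=22.156452 y=0.298155

single-mesh involute tooth geometry (32T wheel at module 1.404)
pitch radius r_p = m·N/2 = 1.404·32/2 = 22.464000
base radius r_b = r_p·cos α = 22.464000·cos 21.460° = 20.906643
roll angle φ = 20.122° = 0.35119515 rad
x = r_b·(cos φ + φ·sin φ) = 22.156452
y = r_b·(sin φ − φ·cos φ) = 0.298155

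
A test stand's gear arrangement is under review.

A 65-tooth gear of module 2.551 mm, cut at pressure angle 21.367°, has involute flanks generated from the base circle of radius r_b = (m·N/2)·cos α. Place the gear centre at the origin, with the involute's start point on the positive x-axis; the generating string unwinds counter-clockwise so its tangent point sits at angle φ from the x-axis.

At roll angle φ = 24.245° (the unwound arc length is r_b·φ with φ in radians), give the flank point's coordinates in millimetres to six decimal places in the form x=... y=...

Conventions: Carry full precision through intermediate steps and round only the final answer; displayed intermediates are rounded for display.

x=83.815069 y=1.915351

topology: single-mesh involute geometry — m = 2.551, N = 65
pitch radius r_p = m·N/2 = 2.551·65/2 = 82.907500
base radius r_b = r_p·cos α = 82.907500·cos 21.367° = 77.208921
roll angle φ = 24.245° = 0.42315508 rad
x = r_b·(cos φ + φ·sin φ) = 83.815069
y = r_b·(sin φ − φ·cos φ) = 1.915351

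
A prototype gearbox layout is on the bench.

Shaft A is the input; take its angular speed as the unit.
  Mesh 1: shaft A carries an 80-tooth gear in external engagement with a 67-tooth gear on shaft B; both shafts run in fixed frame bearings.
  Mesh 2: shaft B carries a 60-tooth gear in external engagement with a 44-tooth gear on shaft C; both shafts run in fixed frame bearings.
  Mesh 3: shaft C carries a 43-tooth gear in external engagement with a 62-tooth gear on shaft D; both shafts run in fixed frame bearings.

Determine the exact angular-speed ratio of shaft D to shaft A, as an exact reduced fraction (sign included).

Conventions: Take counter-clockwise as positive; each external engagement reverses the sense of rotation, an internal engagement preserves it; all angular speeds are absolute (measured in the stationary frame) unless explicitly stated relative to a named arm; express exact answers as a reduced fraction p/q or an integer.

-25800/22847

class = fixed-axis compound train [3 meshes; 3 ratios multiply, 3 sense flips]
mesh 1 [80T→67T]: running ratio 80/67, sense −
mesh 2 [60T→44T]: running ratio 1200/737, sense +
mesh 3 [43T→62T]: running ratio 25800/22847, sense −
ω_out/ω_in = -25800/22847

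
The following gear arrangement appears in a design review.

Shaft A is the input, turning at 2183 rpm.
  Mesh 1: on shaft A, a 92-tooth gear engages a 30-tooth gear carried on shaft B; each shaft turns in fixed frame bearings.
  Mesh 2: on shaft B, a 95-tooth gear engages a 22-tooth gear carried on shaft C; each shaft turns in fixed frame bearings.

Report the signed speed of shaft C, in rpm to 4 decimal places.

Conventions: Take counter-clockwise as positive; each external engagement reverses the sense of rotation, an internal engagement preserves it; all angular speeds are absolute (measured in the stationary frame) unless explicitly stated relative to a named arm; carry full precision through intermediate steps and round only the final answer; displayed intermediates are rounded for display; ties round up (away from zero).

+28908.2121 rpm

topology: fixed-axis compound train — 2 meshes, A→C
mesh 1 [92T→30T]: ω = 2183.0000×92/30 = 6694.5333 rpm, sense flips to −
mesh 2 [95T→22T]: ω = 6694.5333×95/22 = 28908.2121 rpm, sense flips to +
signed output speed = +28908.2121 rpm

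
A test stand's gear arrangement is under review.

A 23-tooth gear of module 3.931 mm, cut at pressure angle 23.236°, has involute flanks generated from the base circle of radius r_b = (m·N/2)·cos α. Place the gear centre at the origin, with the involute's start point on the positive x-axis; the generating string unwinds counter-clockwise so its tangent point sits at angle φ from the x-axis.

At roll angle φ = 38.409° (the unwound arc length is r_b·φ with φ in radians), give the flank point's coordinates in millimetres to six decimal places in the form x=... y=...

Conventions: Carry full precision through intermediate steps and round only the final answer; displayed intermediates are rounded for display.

topology: single-mesh involute geometry — m = 3.931, N = 23
pitch radius r_p = m·N/2 = 3.931·23/2 = 45.206500
base radius r_b = r_p·cos α = 45.206500·cos 23.236° = 41.539694
roll angle φ = 38.409° = 0.67036351 rad
x = r_b·(cos φ + φ·sin φ) = 49.850674
y = r_b·(sin φ − φ·cos φ) = 3.986846

x=49.850674 y=3.986846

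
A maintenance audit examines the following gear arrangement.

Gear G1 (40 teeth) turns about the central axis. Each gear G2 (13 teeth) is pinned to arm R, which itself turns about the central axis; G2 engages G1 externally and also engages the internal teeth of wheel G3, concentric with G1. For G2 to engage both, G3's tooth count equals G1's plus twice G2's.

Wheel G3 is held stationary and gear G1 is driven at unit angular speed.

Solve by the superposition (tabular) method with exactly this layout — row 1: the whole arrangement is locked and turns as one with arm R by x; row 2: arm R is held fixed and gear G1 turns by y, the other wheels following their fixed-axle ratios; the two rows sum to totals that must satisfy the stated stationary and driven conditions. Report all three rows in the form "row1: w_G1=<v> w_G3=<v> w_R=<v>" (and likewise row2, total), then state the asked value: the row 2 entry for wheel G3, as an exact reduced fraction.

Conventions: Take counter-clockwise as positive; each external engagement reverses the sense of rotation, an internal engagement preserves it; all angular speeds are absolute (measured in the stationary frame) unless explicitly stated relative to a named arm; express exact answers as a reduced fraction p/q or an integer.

topology: planetary set — G1 40T / G2 13T / G3 66T, arm = carrier (Willis)
row 1 (train locked, turned with arm): all members turn x
row 2: sun turns y, ring = −(40/66)·y, arm 0
boundary: total ω_ring = x − (40/66)·y = 0 and total ω_sun = x + y = 1  ⇒  y = 33/53, x = 20/53
row 2 ring = −(40/66)·33/53 = -20/53
totals (row 1 + row 2): sun 20/53 + 33/53 = 1, ring 20/53 + (-20/53) = 0, arm 20/53 + 0 = 20/53
asked cell (row2, ring) = -20/53

row1: w_G1=20/53 w_G3=20/53 w_R=20/53
row2: w_G1=33/53 w_G3=-20/53 w_R=0
total: w_G1=1 w_G3=0 w_R=20/53
asked value: -20/53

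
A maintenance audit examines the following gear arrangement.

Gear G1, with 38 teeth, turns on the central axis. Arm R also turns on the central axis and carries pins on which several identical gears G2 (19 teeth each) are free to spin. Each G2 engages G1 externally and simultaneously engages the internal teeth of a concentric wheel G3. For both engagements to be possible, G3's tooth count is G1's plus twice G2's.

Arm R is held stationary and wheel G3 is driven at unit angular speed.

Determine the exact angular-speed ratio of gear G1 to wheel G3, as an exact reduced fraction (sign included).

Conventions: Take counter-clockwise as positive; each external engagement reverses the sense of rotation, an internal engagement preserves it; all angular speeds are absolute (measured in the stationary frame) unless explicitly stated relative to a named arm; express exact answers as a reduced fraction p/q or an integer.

class = planetary set [G3 = 38+2·19 = 76; Willis about the carrier]
ring teeth: 38 + 2·19 = 76
38(ω_sun−ω_arm) = −76(ω_ring−ω_arm),  ω_arm = 0, ω_ring = 1
ω_sun = 0 − (76/38)(1−0) = -2
ω_out/ω_in = -2

-2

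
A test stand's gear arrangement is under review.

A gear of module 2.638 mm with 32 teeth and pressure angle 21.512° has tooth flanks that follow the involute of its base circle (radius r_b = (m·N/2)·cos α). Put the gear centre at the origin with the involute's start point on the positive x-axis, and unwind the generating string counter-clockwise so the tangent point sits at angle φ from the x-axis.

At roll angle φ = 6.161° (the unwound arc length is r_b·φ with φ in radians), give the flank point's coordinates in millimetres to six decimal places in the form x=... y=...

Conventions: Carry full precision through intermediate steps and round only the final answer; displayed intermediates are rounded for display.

x=39.494188 y=0.016255

class = single-mesh tooth geometry [base-circle involute, m = 2.638, 32T]
pitch radius r_p = m·N/2 = 2.638·32/2 = 42.208000
base radius r_b = r_p·cos α = 42.208000·cos 21.512° = 39.267824
roll angle φ = 6.161° = 0.10752974 rad
x = r_b·(cos φ + φ·sin φ) = 39.494188
y = r_b·(sin φ − φ·cos φ) = 0.016255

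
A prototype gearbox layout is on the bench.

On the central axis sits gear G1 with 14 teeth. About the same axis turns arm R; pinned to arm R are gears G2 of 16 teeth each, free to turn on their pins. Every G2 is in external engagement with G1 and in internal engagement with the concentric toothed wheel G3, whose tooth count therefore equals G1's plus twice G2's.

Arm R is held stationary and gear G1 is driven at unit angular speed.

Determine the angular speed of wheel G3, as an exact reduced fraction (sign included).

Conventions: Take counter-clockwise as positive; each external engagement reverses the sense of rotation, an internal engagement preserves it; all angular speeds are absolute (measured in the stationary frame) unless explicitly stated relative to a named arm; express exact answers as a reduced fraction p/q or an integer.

planetary set (14T centre, 16T on arm, 46T internal) — Willis relation
ring teeth: 14 + 2·16 = 46
14(ω_sun−ω_arm) = −46(ω_ring−ω_arm),  ω_arm = 0, ω_sun = 1
ω_ring = 0 − (14/46)(1−0) = -7/23
exact speed ratio = -7/23

-7/23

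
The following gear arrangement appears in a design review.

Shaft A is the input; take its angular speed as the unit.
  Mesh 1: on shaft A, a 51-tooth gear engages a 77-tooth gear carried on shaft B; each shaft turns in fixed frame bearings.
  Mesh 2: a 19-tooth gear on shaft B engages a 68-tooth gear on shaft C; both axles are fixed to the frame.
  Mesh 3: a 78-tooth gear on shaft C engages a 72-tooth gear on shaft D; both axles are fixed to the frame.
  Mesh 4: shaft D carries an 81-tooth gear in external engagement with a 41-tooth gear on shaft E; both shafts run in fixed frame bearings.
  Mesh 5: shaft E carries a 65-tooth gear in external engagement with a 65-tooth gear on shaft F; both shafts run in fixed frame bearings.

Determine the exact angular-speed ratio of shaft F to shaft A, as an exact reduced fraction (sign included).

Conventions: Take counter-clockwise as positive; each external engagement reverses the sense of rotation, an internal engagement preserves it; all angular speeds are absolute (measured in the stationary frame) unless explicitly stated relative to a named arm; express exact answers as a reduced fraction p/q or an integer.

-20007/50512

class = fixed-axis compound train [5 meshes; 5 ratios multiply, 5 sense flips]
mesh 1 [51T→77T]: running ratio 51/77, sense −
mesh 2 [19T→68T]: running ratio 57/308, sense +
mesh 3 [78T→72T]: running ratio 247/1232, sense −
mesh 4 [81T→41T]: running ratio 20007/50512, sense +
mesh 5 [65T→65T]: running ratio 20007/50512, sense −
ω_out/ω_in = -20007/50512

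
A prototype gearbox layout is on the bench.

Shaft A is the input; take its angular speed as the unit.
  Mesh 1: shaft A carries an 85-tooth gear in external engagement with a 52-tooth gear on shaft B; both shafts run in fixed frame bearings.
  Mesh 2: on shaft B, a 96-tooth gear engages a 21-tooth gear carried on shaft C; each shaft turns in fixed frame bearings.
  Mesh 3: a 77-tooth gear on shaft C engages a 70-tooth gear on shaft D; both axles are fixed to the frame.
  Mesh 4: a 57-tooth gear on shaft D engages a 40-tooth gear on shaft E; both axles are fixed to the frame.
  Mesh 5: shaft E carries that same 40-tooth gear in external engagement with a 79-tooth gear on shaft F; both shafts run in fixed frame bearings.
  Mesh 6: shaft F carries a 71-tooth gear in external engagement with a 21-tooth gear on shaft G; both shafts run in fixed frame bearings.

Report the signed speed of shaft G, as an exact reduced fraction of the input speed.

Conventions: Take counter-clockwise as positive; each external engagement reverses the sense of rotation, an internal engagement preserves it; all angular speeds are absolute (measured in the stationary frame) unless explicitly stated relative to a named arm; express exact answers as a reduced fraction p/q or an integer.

1009052/50323

6-mesh fixed-axis compound train (all bearings frame-fixed)
mesh 1 [85T→52T]: |ω|/ω_in = 1×85/52 = 85/52, sense flips to −
mesh 2 [96T→21T]: |ω|/ω_in = (85/52)×96/21 = 680/91, sense flips to +
mesh 3 [77T→70T]: |ω|/ω_in = (680/91)×77/70 = 748/91, sense flips to −
mesh 4 [57T→40T]: |ω|/ω_in = (748/91)×57/40 = 10659/910, sense flips to +
mesh 5 [40T→79T]: |ω|/ω_in = (10659/910)×40/79 = 42636/7189, sense flips to −
mesh 6 [71T→21T]: |ω|/ω_in = (42636/7189)×71/21 = 1009052/50323, sense flips to +
signed output speed (× input speed) = 1009052/50323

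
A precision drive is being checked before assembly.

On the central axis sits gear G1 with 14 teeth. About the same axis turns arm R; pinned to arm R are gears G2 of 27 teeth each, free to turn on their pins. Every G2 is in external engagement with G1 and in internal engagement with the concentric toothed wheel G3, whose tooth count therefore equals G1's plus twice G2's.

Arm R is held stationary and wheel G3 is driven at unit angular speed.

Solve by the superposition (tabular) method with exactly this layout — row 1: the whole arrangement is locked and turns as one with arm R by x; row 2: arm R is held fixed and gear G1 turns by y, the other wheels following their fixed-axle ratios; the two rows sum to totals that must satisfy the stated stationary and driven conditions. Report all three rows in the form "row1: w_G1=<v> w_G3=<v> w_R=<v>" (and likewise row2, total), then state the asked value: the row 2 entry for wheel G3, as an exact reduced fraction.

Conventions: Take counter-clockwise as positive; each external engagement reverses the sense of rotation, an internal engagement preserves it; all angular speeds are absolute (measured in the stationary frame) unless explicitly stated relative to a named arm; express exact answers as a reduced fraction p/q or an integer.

topology: planetary set — G1 14T / G2 27T / G3 68T, arm = carrier (Willis)
row 1 — lock + rotate with arm: ω_sun = ω_ring = ω_arm = x
superposition row 2 [arm held]: sun y, ring −(14/68)·y, arm 0
boundary: total ω_arm = x = 0 and total ω_ring = x − (14/68)·y = 1  ⇒  y = -34/7, x = 0
row 2 ring = −(14/68)·(-34/7) = 1
totals (row 1 + row 2): sun 0 + (-34/7) = -34/7, ring 0 + 1 = 1, arm 0 + 0 = 0
asked cell (row2, ring) = 1

row1: w_G1=0 w_G3=0 w_R=0
row2: w_G1=-34/7 w_G3=1 w_R=0
total: w_G1=-34/7 w_G3=1 w_R=0
asked value: 1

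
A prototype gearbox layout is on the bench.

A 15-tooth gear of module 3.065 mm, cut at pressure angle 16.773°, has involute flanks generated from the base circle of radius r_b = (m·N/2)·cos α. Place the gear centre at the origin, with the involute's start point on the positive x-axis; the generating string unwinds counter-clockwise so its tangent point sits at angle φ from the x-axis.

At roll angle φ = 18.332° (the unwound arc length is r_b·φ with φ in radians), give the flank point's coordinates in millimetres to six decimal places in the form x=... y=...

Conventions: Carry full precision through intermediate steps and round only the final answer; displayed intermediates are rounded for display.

x=23.107404 y=0.237847

class = single-mesh tooth geometry [base-circle involute, m = 3.065, 15T]
pitch radius r_p = m·N/2 = 3.065·15/2 = 22.987500
base radius r_b = r_p·cos α = 22.987500·cos 16.773° = 22.009510
roll angle φ = 18.332° = 0.31995376 rad
x = r_b·(cos φ + φ·sin φ) = 23.107404
y = r_b·(sin φ − φ·cos φ) = 0.237847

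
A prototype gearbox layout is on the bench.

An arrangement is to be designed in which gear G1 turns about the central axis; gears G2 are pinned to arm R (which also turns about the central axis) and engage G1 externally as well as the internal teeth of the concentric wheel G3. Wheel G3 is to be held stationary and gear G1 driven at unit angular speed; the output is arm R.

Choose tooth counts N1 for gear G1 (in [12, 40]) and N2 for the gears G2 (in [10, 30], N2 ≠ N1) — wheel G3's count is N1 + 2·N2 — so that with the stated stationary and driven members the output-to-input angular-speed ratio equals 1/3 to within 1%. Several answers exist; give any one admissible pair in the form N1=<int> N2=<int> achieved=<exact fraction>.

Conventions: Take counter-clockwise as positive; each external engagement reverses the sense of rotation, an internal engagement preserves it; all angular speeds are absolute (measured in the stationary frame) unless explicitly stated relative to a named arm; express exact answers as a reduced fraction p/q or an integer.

N1=20 N2=10 achieved=1/3

topology: planetary set — design target 1/3, arm = carrier (Willis)
Willis with ω_ring = 0: ω_arm/ω_sun = N1/(N1+N3); set equal to 1/3  ⇒  N3/N1 = 1/(1/3) − 1 = 2
N3 = N1 + 2·N2  ⇒  N2/N1 = (N3/N1 − 1)/2 = (2 − 1)/2 = 1/2
smallest multiple with N1 ≥ 12 and N2 ≥ 10: k = 10  ⇒  N1 = 10·2 = 20, N2 = 10·1 = 10 (N1 ≤ 40, N2 ≤ 30, N2 ≠ N1 ✓), N3 = 20 + 2·10 = 40
check: N1/(N1+N3) with N1 = 20, N3 = 40 gives 1/3; |achieved − target| = 0 ≤ 1/300 ✓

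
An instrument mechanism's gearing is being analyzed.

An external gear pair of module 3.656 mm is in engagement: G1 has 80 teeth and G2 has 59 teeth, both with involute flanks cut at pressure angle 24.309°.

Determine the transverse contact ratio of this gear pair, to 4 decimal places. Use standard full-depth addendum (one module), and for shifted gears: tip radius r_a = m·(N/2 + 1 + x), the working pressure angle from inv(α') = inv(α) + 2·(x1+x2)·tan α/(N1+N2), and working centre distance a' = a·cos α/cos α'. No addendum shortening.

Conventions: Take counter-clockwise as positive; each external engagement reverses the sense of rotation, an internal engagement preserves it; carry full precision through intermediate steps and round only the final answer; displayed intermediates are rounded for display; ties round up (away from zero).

1.5924

topology: single-mesh involute geometry — m = 3.656, 80T/59T pair
base radii: r_b1 = 133.274161, r_b2 = 98.289693
tip radii: r_a1 = 149.896000, r_a2 = 111.508000
no profile shift: α' = α, a' = a
action lengths: √(r_a1²−r_b1²) = 68.606187, √(r_a2²−r_b2²) = 52.660899
base pitch p_b = π·m·cos α = 10.467328
CR = (68.606187 + 52.660899 − 254.092000·sin 24.30900°)/10.467328 = 1.592403
contact ratio ≈ 1.5924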